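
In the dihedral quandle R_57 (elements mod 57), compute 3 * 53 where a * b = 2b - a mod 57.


3 * 53 = 2*53 - 3 mod 57
= 106 - 3 mod 57
= 103 mod 57 = 46

46


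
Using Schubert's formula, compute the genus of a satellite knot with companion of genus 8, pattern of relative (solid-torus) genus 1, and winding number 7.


Schubert: g(satellite) = g_rel(pattern) + |winding| * g(companion),
where g_rel(pattern) is the genus of the pattern relative to the solid torus.
= 1 + 7 * 8
= 1 + 56 = 57

57


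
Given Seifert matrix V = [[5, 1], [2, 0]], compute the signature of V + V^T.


Step 1: V + V^T = [[10, 3], [3, 0]]
Step 2: trace = 10, det = -9
Step 3: Discriminant = 10^2 - 4*(-9) = 136
Step 4: Eigenvalues: 10.831, -0.830952
Step 5: Signature = (# positive eigenvalues) - (# negative eigenvalues) = 0

0


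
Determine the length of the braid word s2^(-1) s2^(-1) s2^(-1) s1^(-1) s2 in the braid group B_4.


The word length counts the number of generators (including inverses).
Listing each generator: s2^(-1), s2^(-1), s2^(-1), s1^(-1), s2
There are 5 generators in this braid word.

5


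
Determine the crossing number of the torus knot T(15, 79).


For a torus knot T(p, q) with gcd(p,q)=1,
the crossing number is min(p*(q-1), q*(p-1)).
p*(q-1) = 15*78 = 1170
q*(p-1) = 79*14 = 1106
min(1170, 1106) = 1106

1106


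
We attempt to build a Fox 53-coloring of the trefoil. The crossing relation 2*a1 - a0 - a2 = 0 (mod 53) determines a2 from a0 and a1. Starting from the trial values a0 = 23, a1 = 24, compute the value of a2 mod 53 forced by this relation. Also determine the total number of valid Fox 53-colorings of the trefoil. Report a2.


Step 1: Apply the given crossing relation 2*a1 - a0 - a2 = 0 (mod 53).
  a2 = 2*a1 - a0 mod 53
  a2 = 2*24 - 23 mod 53
  a2 = 48 - 23 mod 53
  a2 = 25 mod 53 = 25
Step 2: The trefoil has determinant 3.
  Number of Fox p-colorings (p prime) is p^2 if p = 3, else p.
  Since 53 does not divide 3, only trivial (constant) colorings exist.
  (So the trial a0 = 23, a1 = 24 with a0 != a1 does NOT extend to a valid coloring of the whole trefoil: the other two crossing relations require 3*(a1 - a0) = 0 (mod 53), which fails.)
  Total colorings = 53
Step 3: a2 = 25, total Fox 53-colorings = 53

25


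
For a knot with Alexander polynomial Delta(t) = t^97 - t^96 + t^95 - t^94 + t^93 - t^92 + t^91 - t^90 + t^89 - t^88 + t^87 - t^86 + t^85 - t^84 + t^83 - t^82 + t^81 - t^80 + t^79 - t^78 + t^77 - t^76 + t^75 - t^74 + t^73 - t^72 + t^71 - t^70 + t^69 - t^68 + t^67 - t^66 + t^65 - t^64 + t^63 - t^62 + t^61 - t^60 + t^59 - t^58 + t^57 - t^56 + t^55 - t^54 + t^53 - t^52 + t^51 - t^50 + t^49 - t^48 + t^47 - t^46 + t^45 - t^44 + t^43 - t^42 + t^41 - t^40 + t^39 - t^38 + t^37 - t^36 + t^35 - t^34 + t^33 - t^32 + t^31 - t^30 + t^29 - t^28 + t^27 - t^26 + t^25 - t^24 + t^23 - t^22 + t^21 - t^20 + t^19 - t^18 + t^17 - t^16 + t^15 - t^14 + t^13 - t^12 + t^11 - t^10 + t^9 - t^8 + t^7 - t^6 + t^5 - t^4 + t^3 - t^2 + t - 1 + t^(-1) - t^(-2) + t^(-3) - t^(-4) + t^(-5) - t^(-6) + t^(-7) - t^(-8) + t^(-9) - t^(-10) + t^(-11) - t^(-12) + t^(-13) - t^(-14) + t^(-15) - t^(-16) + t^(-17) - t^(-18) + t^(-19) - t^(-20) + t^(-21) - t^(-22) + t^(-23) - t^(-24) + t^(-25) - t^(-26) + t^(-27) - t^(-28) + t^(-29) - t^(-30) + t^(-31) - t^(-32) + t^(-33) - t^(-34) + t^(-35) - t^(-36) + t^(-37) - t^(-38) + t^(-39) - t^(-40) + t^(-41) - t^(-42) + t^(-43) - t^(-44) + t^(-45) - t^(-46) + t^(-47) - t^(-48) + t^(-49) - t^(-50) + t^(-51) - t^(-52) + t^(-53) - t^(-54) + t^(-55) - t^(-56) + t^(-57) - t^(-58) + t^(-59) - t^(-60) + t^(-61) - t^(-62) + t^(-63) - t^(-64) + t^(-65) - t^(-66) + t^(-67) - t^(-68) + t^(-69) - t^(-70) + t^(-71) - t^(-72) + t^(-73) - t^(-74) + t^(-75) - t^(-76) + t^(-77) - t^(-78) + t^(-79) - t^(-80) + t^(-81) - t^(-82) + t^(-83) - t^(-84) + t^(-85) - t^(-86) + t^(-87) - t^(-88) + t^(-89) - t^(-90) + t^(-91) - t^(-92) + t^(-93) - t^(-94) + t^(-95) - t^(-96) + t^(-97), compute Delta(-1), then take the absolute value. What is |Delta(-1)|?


Step 1: The polynomial has 195 terms with alternating signs, exponents from 97 down to -97.
Step 2: Substitute t = -1. The i-th term has coefficient (-1)^i and exponent (m-i),
  so its value is (-1)^i * (-1)^(m-i) = (-1)^m = -1 for every i.
Step 3: All 195 terms equal -1, so Delta(-1) = 195 * (-1) = -195
Step 4: |Delta(-1)| = 195

195


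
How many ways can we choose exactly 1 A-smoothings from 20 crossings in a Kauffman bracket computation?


We choose which 1 of 20 crossings get A-smoothings.
C(20, 1) = 20! / (1! * 19!)
= 20

20


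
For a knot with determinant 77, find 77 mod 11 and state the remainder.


Step 1: A knot is p-colorable if and only if p divides its determinant.
Step 2: Compute 77 mod 11.
77 = 7 * 11 + 0
Step 3: 77 mod 11 = 0
Step 4: The knot is 11-colorable: yes

0


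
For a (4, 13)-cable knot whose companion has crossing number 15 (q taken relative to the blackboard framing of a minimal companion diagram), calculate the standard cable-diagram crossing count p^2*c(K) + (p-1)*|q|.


Step 1: Each of the c(K) crossings of the companion diagram becomes p*p = p^2 crossings among the p parallel strands, and each of the |q| twists s_1 s_2 ... s_(p-1) adds (p-1) crossings.
  Crossings = p^2 * c(K) + (p-1)*|q|
Step 2: = 4^2 * 15 + (4-1)*13
Step 3: = 16*15 + 3*13
Step 4: = 240 + 39 = 279

279


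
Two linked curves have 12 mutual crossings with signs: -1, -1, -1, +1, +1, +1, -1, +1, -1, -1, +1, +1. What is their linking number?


Step 1: Count positive crossings: 6
Step 2: Count negative crossings: 6
Step 3: Sum of signs = 6 - 6 = 0
Step 4: Linking number = sum/2 = 0/2 = 0

0


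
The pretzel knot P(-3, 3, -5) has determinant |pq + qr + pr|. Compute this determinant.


Step 1: Compute pq + qr + pr.
pq = (-3)*3 = -9
qr = 3*(-5) = -15
pr = (-3)*(-5) = 15
pq + qr + pr = -9 + (-15) + 15 = -9
Step 2: Take absolute value.
det(P(-3,3,-5)) = |-9| = 9

9


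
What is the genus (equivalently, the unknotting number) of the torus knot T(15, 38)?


For a torus knot T(p,q), both the unknotting number and genus equal (p-1)(q-1)/2.
= (15-1)(38-1)/2
= 14*37/2
= 518/2 = 259

259


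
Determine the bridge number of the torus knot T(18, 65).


The bridge number of T(p,q) is min(p,q).
min(18, 65) = 18

18


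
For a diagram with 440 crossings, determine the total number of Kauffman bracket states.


Each crossing contributes 2 choices (A-smoothing or B-smoothing).
Total states = 2^440 = 2839213766779714416208296124562517712318911565184836172974571090549372219192960637992933791850638927971728600024477257552869537611776

2839213766779714416208296124562517712318911565184836172974571090549372219192960637992933791850638927971728600024477257552869537611776


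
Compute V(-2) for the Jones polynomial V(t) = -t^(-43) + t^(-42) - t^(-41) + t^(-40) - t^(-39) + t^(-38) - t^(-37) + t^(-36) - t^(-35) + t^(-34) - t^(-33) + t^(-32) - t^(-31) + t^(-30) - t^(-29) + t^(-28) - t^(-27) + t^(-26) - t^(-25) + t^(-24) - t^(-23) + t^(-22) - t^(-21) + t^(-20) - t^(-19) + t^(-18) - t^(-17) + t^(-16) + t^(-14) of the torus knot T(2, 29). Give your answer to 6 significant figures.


Substituting t = -2 into V(t) = -t^(-43) + t^(-42) - t^(-41) + t^(-40) - t^(-39) + t^(-38) - t^(-37) + t^(-36) - t^(-35) + t^(-34) - t^(-33) + t^(-32) - t^(-31) + t^(-30) - t^(-29) + t^(-28) - t^(-27) + t^(-26) - t^(-25) + t^(-24) - t^(-23) + t^(-22) - t^(-21) + t^(-20) - t^(-19) + t^(-18) - t^(-17) + t^(-16) + t^(-14):
  (-)t^(-43) = 1.13687e-13
  (+)t^(-42) = 2.27374e-13
  (-)t^(-41) = 4.54747e-13
  (+)t^(-40) = 9.09495e-13
  (-)t^(-39) = 1.81899e-12
  (+)t^(-38) = 3.63798e-12
  (-)t^(-37) = 7.27596e-12
  (+)t^(-36) = 1.45519e-11
  (-)t^(-35) = 2.91038e-11
  (+)t^(-34) = 5.82077e-11
  (-)t^(-33) = 1.16415e-10
  (+)t^(-32) = 2.32831e-10
  (-)t^(-31) = 4.65661e-10
  (+)t^(-30) = 9.31323e-10
  (-)t^(-29) = 1.86265e-09
  (+)t^(-28) = 3.72529e-09
  (-)t^(-27) = 7.45058e-09
  (+)t^(-26) = 1.49012e-08
  (-)t^(-25) = 2.98023e-08
  (+)t^(-24) = 5.96046e-08
  (-)t^(-23) = 1.19209e-07
  (+)t^(-22) = 2.38419e-07
  (-)t^(-21) = 4.76837e-07
  (+)t^(-20) = 9.53674e-07
  (-)t^(-19) = 1.90735e-06
  (+)t^(-18) = 3.8147e-06
  (-)t^(-17) = 7.62939e-06
  (+)t^(-16) = 1.52588e-05
  (+)t^(-14) = 6.10352e-05
Sum = (1.13687e-13) + (2.27374e-13) + (4.54747e-13) + (9.09495e-13) + (1.81899e-12) + (3.63798e-12) + (7.27596e-12) + (1.45519e-11) + (2.91038e-11) + (5.82077e-11) + (1.16415e-10) + (2.32831e-10) + (4.65661e-10) + (9.31323e-10) + (1.86265e-09) + (3.72529e-09) + (7.45058e-09) + (1.49012e-08) + (2.98023e-08) + (5.96046e-08) + (1.19209e-07) + (2.38419e-07) + (4.76837e-07) + (9.53674e-07) + (1.90735e-06) + (3.8147e-06) + (7.62939e-06) + (1.52588e-05) + (6.10352e-05)
= 9.155273426e-05
Rounded to 6 significant figures: 9.15527e-05

9.15527e-05


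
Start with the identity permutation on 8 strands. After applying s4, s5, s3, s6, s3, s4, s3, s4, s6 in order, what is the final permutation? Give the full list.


Starting with identity [1, 2, 3, 4, 5, 6, 7, 8].
Apply generators in sequence:
  After s4: [1, 2, 3, 5, 4, 6, 7, 8]
  After s5: [1, 2, 3, 5, 6, 4, 7, 8]
  After s3: [1, 2, 5, 3, 6, 4, 7, 8]
  After s6: [1, 2, 5, 3, 6, 7, 4, 8]
  After s3: [1, 2, 3, 5, 6, 7, 4, 8]
  After s4: [1, 2, 3, 6, 5, 7, 4, 8]
  After s3: [1, 2, 6, 3, 5, 7, 4, 8]
  After s4: [1, 2, 6, 5, 3, 7, 4, 8]
  After s6: [1, 2, 6, 5, 3, 4, 7, 8]
Final permutation: [1, 2, 6, 5, 3, 4, 7, 8]

[1, 2, 6, 5, 3, 4, 7, 8]


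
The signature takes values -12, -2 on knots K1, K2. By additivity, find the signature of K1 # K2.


The signature is additive under connected sum.
signature(K1 # K2) = (-12) + (-2)
= -14

-14


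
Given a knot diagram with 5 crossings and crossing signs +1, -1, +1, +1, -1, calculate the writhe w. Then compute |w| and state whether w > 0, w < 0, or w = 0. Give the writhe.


Step 1: Count positive crossings (+1).
Positive crossings: 3
Step 2: Count negative crossings (-1).
Negative crossings: 2
Step 3: Writhe = (positive) - (negative)
w = 3 - 2 = 1
Step 4: |w| = 1, and w is positive

1


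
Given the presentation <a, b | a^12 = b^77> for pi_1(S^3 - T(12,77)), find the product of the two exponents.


The relation is a^12 = b^77.
Product of exponents = 12 * 77
= 924

924


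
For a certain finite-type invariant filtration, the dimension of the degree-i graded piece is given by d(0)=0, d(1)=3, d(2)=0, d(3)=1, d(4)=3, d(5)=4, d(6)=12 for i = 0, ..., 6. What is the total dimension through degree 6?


Total dimension = d(0) + d(1) + ... + d(6)
= 0 + 3 + 0 + 1 + 3 + 4 + 12
= 23

23


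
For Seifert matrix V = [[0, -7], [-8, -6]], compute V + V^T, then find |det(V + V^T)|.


Step 1: Form V + V^T where V = [[0, -7], [-8, -6]]
  V^T = [[0, -8], [-7, -6]]
  V + V^T = [[0, -15], [-15, -12]]
Step 2: det(V + V^T) = 0*(-12) - (-15)*(-15)
  = 0 - 225 = -225
Step 3: Knot determinant = |det(V + V^T)| = |-225| = 225

225


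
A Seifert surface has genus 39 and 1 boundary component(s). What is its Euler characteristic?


chi = 2 - 2g - b
= 2 - 2*39 - 1
= 2 - 78 - 1 = -77

-77


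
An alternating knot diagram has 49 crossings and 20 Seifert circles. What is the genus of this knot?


For alternating knots, g = (c - s + 1)/2.
= (49 - 20 + 1)/2
= 30/2 = 15

15


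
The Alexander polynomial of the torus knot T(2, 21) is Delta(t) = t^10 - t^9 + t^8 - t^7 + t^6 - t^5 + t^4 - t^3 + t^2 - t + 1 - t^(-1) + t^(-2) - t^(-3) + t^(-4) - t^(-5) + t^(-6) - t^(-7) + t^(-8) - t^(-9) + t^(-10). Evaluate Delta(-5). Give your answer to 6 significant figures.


Substituting t = -5 into Delta(t) = t^10 - t^9 + t^8 - t^7 + t^6 - t^5 + t^4 - t^3 + t^2 - t + 1 - t^(-1) + t^(-2) - t^(-3) + t^(-4) - t^(-5) + t^(-6) - t^(-7) + t^(-8) - t^(-9) + t^(-10):
Term values: (9765625) + (1953125) + (390625) + (78125) + (15625) + (3125) + (625) + (125) + (25) + (5) + (1) + (0.2) + (0.04) + (0.008) + (0.0016) + (0.00032) + (6.4e-05) + (1.28e-05) + (2.56e-06) + (5.12e-07) + (1.024e-07)
Sum = 12207031.25
Rounded to 6 significant figures: 1.2207e+07

1.2207e+07


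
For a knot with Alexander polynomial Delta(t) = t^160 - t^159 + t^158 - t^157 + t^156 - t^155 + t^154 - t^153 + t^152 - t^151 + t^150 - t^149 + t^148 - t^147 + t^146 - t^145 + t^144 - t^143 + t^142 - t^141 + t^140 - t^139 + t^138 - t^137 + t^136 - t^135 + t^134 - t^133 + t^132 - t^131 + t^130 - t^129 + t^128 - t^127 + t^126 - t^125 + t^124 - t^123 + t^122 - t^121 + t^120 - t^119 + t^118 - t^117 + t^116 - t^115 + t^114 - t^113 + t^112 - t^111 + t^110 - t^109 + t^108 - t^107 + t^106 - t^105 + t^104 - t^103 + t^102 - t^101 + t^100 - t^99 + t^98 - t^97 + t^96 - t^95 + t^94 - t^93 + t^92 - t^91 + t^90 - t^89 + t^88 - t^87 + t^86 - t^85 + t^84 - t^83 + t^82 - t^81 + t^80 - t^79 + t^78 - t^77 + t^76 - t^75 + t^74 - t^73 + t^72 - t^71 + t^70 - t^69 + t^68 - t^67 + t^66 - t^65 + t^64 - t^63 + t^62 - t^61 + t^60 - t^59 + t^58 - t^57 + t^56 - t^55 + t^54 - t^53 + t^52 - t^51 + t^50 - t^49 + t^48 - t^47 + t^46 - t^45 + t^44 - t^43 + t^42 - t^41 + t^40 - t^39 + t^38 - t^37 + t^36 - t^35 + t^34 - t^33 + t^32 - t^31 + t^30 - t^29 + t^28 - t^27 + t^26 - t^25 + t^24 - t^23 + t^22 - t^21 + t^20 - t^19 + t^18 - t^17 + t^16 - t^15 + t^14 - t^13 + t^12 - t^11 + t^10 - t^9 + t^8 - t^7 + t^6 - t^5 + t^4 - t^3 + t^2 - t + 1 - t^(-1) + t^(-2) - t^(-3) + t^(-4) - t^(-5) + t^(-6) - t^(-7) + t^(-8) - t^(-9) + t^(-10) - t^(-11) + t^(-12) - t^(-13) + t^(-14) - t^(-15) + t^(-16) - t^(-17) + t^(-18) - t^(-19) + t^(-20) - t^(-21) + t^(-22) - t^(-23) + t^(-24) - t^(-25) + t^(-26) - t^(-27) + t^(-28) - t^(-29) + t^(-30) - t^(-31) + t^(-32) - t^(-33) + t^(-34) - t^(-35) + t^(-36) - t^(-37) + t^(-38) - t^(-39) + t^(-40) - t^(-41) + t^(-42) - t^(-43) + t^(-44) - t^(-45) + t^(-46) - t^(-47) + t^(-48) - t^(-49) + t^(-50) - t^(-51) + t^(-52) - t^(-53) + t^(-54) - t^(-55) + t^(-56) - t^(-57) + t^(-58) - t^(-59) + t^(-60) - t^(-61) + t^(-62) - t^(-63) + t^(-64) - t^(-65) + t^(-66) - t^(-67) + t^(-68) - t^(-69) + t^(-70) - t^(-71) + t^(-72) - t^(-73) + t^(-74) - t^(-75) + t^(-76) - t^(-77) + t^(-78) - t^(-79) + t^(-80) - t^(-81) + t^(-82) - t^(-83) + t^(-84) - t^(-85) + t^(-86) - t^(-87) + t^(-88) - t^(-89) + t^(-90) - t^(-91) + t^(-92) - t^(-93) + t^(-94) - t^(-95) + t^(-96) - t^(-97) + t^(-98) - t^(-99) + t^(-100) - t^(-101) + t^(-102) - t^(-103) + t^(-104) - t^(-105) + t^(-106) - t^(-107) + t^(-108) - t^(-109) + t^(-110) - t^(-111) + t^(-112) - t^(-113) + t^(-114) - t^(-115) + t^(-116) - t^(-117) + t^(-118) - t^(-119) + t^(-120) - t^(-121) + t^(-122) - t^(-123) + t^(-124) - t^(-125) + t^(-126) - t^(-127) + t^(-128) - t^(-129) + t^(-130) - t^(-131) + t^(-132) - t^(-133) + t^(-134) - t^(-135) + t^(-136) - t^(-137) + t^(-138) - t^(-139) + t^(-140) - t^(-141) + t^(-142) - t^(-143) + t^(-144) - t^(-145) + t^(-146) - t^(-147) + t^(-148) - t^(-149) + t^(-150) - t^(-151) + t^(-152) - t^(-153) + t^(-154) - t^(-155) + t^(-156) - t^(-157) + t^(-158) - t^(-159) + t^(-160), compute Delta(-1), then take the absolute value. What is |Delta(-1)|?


Step 1: The polynomial has 321 terms with alternating signs, exponents from 160 down to -160.
Step 2: Substitute t = -1. The i-th term has coefficient (-1)^i and exponent (m-i),
  so its value is (-1)^i * (-1)^(m-i) = (-1)^m = 1 for every i.
Step 3: All 321 terms equal 1, so Delta(-1) = 321 * (1) = 321
Step 4: |Delta(-1)| = 321

321


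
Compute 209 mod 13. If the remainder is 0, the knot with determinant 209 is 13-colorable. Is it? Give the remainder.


Step 1: A knot is p-colorable if and only if p divides its determinant.
Step 2: Compute 209 mod 13.
209 = 16 * 13 + 1
Step 3: 209 mod 13 = 1
Step 4: The knot is 13-colorable: no

1


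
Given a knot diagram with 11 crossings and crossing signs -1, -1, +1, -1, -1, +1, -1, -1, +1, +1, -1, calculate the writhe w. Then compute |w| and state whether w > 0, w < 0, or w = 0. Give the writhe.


Step 1: Count positive crossings (+1).
Positive crossings: 4
Step 2: Count negative crossings (-1).
Negative crossings: 7
Step 3: Writhe = (positive) - (negative)
w = 4 - 7 = -3
Step 4: |w| = 3, and w is negative

-3


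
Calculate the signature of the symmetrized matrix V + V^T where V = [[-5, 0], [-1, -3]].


Step 1: V + V^T = [[-10, -1], [-1, -6]]
Step 2: trace = -16, det = 59
Step 3: Discriminant = (-16)^2 - 4*59 = 20
Step 4: Eigenvalues: -5.76393, -10.2361
Step 5: Signature = (# positive eigenvalues) - (# negative eigenvalues) = -2

-2


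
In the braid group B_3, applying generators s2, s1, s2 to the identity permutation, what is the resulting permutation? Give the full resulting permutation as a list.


Starting with identity [1, 2, 3].
Apply generators in sequence:
  After s2: [1, 3, 2]
  After s1: [3, 1, 2]
  After s2: [3, 2, 1]
Final permutation: [3, 2, 1]

[3, 2, 1]


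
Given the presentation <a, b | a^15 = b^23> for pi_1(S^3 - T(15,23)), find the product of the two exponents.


The relation is a^15 = b^23.
Product of exponents = 15 * 23
= 345

345


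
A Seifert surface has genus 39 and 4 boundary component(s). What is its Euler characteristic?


chi = 2 - 2g - b
= 2 - 2*39 - 4
= 2 - 78 - 4 = -80

-80


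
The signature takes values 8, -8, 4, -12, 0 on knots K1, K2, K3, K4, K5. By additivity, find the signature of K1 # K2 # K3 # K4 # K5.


The signature is additive under connected sum.
signature(K1 # K2 # K3 # K4 # K5) = (8) + (-8) + (4) + (-12) + (0)
= -8

-8


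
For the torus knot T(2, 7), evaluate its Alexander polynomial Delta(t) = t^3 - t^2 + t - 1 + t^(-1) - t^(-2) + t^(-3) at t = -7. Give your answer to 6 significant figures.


Substituting t = -7 into Delta(t) = t^3 - t^2 + t - 1 + t^(-1) - t^(-2) + t^(-3):
Term values: (-343) + (-49) + (-7) + (-1) + (-0.142857) + (-0.0204082) + (-0.00291545)
Sum = -400.1661808
Rounded to 6 significant figures: -400.166

-400.166


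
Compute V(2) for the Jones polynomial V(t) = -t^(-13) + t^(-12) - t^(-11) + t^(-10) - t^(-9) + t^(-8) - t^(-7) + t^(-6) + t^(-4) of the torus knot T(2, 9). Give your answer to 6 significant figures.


Substituting t = 2 into V(t) = -t^(-13) + t^(-12) - t^(-11) + t^(-10) - t^(-9) + t^(-8) - t^(-7) + t^(-6) + t^(-4):
  (-)t^(-13) = -0.00012207
  (+)t^(-12) = 0.000244141
  (-)t^(-11) = -0.000488281
  (+)t^(-10) = 0.000976562
  (-)t^(-9) = -0.00195312
  (+)t^(-8) = 0.00390625
  (-)t^(-7) = -0.0078125
  (+)t^(-6) = 0.015625
  (+)t^(-4) = 0.0625
Sum = (-0.00012207) + (0.000244141) + (-0.000488281) + (0.000976562) + (-0.00195312) + (0.00390625) + (-0.0078125) + (0.015625) + (0.0625)
= 0.07287597656
Rounded to 6 significant figures: 0.072876

0.072876


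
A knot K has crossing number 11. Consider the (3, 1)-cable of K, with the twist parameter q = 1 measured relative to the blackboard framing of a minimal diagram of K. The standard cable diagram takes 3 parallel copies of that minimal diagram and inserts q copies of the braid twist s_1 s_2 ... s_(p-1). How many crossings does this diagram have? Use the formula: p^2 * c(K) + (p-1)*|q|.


Step 1: Each of the c(K) crossings of the companion diagram becomes p*p = p^2 crossings among the p parallel strands, and each of the |q| twists s_1 s_2 ... s_(p-1) adds (p-1) crossings.
  Crossings = p^2 * c(K) + (p-1)*|q|
Step 2: = 3^2 * 11 + (3-1)*1
Step 3: = 9*11 + 2*1
Step 4: = 99 + 2 = 101

101


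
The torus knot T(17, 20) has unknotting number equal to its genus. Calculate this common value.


For a torus knot T(p,q), both the unknotting number and genus equal (p-1)(q-1)/2.
= (17-1)(20-1)/2
= 16*19/2
= 304/2 = 152

152


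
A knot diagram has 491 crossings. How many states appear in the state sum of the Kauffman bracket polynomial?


Each crossing contributes 2 choices (A-smoothing or B-smoothing).
Total states = 2^491 = 6393341031047152089869511126616404594173128996177860916959553453312761321102879990006386899074031556935325554936640763689877454191182408307282280448

6393341031047152089869511126616404594173128996177860916959553453312761321102879990006386899074031556935325554936640763689877454191182408307282280448


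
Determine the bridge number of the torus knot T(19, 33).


The bridge number of T(p,q) is min(p,q).
min(19, 33) = 19

19


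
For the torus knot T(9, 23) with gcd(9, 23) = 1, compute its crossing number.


For a torus knot T(p, q) with gcd(p,q)=1,
the crossing number is min(p*(q-1), q*(p-1)).
p*(q-1) = 9*22 = 198
q*(p-1) = 23*8 = 184
min(198, 184) = 184

184


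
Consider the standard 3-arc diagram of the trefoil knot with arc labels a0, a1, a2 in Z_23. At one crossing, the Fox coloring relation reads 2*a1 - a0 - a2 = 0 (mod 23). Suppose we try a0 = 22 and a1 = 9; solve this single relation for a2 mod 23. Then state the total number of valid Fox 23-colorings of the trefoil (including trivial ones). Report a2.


Step 1: Apply the given crossing relation 2*a1 - a0 - a2 = 0 (mod 23).
  a2 = 2*a1 - a0 mod 23
  a2 = 2*9 - 22 mod 23
  a2 = 18 - 22 mod 23
  a2 = -4 mod 23 = 19
Step 2: The trefoil has determinant 3.
  Number of Fox p-colorings (p prime) is p^2 if p = 3, else p.
  Since 23 does not divide 3, only trivial (constant) colorings exist.
  (So the trial a0 = 22, a1 = 9 with a0 != a1 does NOT extend to a valid coloring of the whole trefoil: the other two crossing relations require 3*(a1 - a0) = 0 (mod 23), which fails.)
  Total colorings = 23
Step 3: a2 = 19, total Fox 23-colorings = 23

19


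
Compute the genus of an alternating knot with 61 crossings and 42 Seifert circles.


For alternating knots, g = (c - s + 1)/2.
= (61 - 42 + 1)/2
= 20/2 = 10

10


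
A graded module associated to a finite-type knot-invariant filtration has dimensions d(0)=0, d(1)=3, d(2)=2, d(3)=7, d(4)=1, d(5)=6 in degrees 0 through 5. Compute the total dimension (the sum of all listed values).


Total dimension = d(0) + d(1) + ... + d(5)
= 0 + 3 + 2 + 7 + 1 + 6
= 19

19


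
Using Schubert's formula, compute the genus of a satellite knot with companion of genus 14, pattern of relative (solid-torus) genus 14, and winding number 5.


Schubert: g(satellite) = g_rel(pattern) + |winding| * g(companion),
where g_rel(pattern) is the genus of the pattern relative to the solid torus.
= 14 + 5 * 14
= 14 + 70 = 84

84


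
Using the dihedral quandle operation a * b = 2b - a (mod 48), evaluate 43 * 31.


43 * 31 = 2*31 - 43 mod 48
= 62 - 43 mod 48
= 19 mod 48 = 19

19


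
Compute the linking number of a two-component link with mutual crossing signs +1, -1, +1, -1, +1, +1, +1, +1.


Step 1: Count positive crossings: 6
Step 2: Count negative crossings: 2
Step 3: Sum of signs = 6 - 2 = 4
Step 4: Linking number = sum/2 = 4/2 = 2

2


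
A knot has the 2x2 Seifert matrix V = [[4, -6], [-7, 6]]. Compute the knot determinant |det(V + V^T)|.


Step 1: Form V + V^T where V = [[4, -6], [-7, 6]]
  V^T = [[4, -7], [-6, 6]]
  V + V^T = [[8, -13], [-13, 12]]
Step 2: det(V + V^T) = 8*12 - (-13)*(-13)
  = 96 - 169 = -73
Step 3: Knot determinant = |det(V + V^T)| = |-73| = 73

73


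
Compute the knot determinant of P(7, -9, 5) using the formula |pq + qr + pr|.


Step 1: Compute pq + qr + pr.
pq = 7*(-9) = -63
qr = (-9)*5 = -45
pr = 7*5 = 35
pq + qr + pr = -63 + (-45) + 35 = -73
Step 2: Take absolute value.
det(P(7,-9,5)) = |-73| = 73

73


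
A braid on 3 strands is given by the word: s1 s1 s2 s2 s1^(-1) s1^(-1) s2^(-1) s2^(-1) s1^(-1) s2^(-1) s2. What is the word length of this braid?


The word length counts the number of generators (including inverses).
Listing each generator: s1, s1, s2, s2, s1^(-1), s1^(-1), s2^(-1), s2^(-1), s1^(-1), s2^(-1), s2
There are 11 generators in this braid word.

11


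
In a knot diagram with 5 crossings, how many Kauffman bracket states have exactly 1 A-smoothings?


We choose which 1 of 5 crossings get A-smoothings.
C(5, 1) = 5! / (1! * 4!)
= 5

5


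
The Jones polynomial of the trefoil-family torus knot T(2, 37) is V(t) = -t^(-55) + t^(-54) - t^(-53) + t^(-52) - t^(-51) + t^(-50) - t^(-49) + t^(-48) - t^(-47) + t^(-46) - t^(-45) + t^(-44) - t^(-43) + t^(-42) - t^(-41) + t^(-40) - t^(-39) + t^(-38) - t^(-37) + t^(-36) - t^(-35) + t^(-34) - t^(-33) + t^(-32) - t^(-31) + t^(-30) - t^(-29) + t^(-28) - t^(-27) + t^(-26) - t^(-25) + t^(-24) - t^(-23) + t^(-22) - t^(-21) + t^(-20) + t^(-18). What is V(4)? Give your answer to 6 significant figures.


Substituting t = 4 into V(t) = -t^(-55) + t^(-54) - t^(-53) + t^(-52) - t^(-51) + t^(-50) - t^(-49) + t^(-48) - t^(-47) + t^(-46) - t^(-45) + t^(-44) - t^(-43) + t^(-42) - t^(-41) + t^(-40) - t^(-39) + t^(-38) - t^(-37) + t^(-36) - t^(-35) + t^(-34) - t^(-33) + t^(-32) - t^(-31) + t^(-30) - t^(-29) + t^(-28) - t^(-27) + t^(-26) - t^(-25) + t^(-24) - t^(-23) + t^(-22) - t^(-21) + t^(-20) + t^(-18):
  (-)t^(-55) = -7.70372e-34
  (+)t^(-54) = 3.08149e-33
  (-)t^(-53) = -1.2326e-32
  (+)t^(-52) = 4.93038e-32
  (-)t^(-51) = -1.97215e-31
  (+)t^(-50) = 7.88861e-31
  (-)t^(-49) = -3.15544e-30
  (+)t^(-48) = 1.26218e-29
  (-)t^(-47) = -5.04871e-29
  (+)t^(-46) = 2.01948e-28
  (-)t^(-45) = -8.07794e-28
  (+)t^(-44) = 3.23117e-27
  (-)t^(-43) = -1.29247e-26
  (+)t^(-42) = 5.16988e-26
  (-)t^(-41) = -2.06795e-25
  (+)t^(-40) = 8.27181e-25
  (-)t^(-39) = -3.30872e-24
  (+)t^(-38) = 1.32349e-23
  (-)t^(-37) = -5.29396e-23
  (+)t^(-36) = 2.11758e-22
  (-)t^(-35) = -8.47033e-22
  (+)t^(-34) = 3.38813e-21
  (-)t^(-33) = -1.35525e-20
  (+)t^(-32) = 5.42101e-20
  (-)t^(-31) = -2.1684e-19
  (+)t^(-30) = 8.67362e-19
  (-)t^(-29) = -3.46945e-18
  (+)t^(-28) = 1.38778e-17
  (-)t^(-27) = -5.55112e-17
  (+)t^(-26) = 2.22045e-16
  (-)t^(-25) = -8.88178e-16
  (+)t^(-24) = 3.55271e-15
  (-)t^(-23) = -1.42109e-14
  (+)t^(-22) = 5.68434e-14
  (-)t^(-21) = -2.27374e-13
  (+)t^(-20) = 9.09495e-13
  (+)t^(-18) = 1.45519e-11
Sum = (-7.70372e-34) + (3.08149e-33) + (-1.2326e-32) + (4.93038e-32) + (-1.97215e-31) + (7.88861e-31) + (-3.15544e-30) + (1.26218e-29) + (-5.04871e-29) + (2.01948e-28) + (-8.07794e-28) + (3.23117e-27) + (-1.29247e-26) + (5.16988e-26) + (-2.06795e-25) + (8.27181e-25) + (-3.30872e-24) + (1.32349e-23) + (-5.29396e-23) + (2.11758e-22) + (-8.47033e-22) + (3.38813e-21) + (-1.35525e-20) + (5.42101e-20) + (-2.1684e-19) + (8.67362e-19) + (-3.46945e-18) + (1.38778e-17) + (-5.55112e-17) + (2.22045e-16) + (-8.88178e-16) + (3.55271e-15) + (-1.42109e-14) + (5.68434e-14) + (-2.27374e-13) + (9.09495e-13) + (1.45519e-11)
= 1.527951099e-11
Rounded to 6 significant figures: 1.52795e-11

1.52795e-11


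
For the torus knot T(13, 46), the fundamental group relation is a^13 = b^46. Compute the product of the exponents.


The relation is a^13 = b^46.
Product of exponents = 13 * 46
= 598

598


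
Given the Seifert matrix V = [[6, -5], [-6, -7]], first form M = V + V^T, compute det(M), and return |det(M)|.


Step 1: Form V + V^T where V = [[6, -5], [-6, -7]]
  V^T = [[6, -6], [-5, -7]]
  V + V^T = [[12, -11], [-11, -14]]
Step 2: det(V + V^T) = 12*(-14) - (-11)*(-11)
  = -168 - 121 = -289
Step 3: Knot determinant = |det(V + V^T)| = |-289| = 289

289


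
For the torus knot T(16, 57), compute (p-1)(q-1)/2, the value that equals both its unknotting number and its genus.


For a torus knot T(p,q), both the unknotting number and genus equal (p-1)(q-1)/2.
= (16-1)(57-1)/2
= 15*56/2
= 840/2 = 420

420


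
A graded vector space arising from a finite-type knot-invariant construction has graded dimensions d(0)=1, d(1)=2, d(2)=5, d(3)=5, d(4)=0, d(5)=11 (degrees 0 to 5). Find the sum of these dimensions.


Total dimension = d(0) + d(1) + ... + d(5)
= 1 + 2 + 5 + 5 + 0 + 11
= 24

24


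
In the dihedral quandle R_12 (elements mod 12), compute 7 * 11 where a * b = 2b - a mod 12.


7 * 11 = 2*11 - 7 mod 12
= 22 - 7 mod 12
= 15 mod 12 = 3

3


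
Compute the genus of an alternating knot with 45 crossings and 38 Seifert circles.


For alternating knots, g = (c - s + 1)/2.
= (45 - 38 + 1)/2
= 8/2 = 4

4


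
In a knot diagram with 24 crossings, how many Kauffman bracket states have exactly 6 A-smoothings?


We choose which 6 of 24 crossings get A-smoothings.
C(24, 6) = 24! / (6! * 18!)
= 134596

134596


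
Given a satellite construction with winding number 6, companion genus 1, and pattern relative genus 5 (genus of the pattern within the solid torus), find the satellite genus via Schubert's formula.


Schubert: g(satellite) = g_rel(pattern) + |winding| * g(companion),
where g_rel(pattern) is the genus of the pattern relative to the solid torus.
= 5 + 6 * 1
= 5 + 6 = 11

11


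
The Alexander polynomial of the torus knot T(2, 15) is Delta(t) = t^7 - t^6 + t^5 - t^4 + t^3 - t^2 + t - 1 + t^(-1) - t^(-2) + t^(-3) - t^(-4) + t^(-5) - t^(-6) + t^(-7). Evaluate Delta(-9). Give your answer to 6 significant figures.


Substituting t = -9 into Delta(t) = t^7 - t^6 + t^5 - t^4 + t^3 - t^2 + t - 1 + t^(-1) - t^(-2) + t^(-3) - t^(-4) + t^(-5) - t^(-6) + t^(-7):
Term values: (-4782969) + (-531441) + (-59049) + (-6561) + (-729) + (-81) + (-9) + (-1) + (-0.111111) + (-0.0123457) + (-0.00137174) + (-0.000152416) + (-1.69351e-05) + (-1.88168e-06) + (-2.09075e-07)
Sum = -5380840.125
Rounded to 6 significant figures: -5.38084e+06

-5.38084e+06


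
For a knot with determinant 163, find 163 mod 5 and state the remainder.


Step 1: A knot is p-colorable if and only if p divides its determinant.
Step 2: Compute 163 mod 5.
163 = 32 * 5 + 3
Step 3: 163 mod 5 = 3
Step 4: The knot is 5-colorable: no

3


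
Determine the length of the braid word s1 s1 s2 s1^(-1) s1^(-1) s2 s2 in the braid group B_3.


The word length counts the number of generators (including inverses).
Listing each generator: s1, s1, s2, s1^(-1), s1^(-1), s2, s2
There are 7 generators in this braid word.

7


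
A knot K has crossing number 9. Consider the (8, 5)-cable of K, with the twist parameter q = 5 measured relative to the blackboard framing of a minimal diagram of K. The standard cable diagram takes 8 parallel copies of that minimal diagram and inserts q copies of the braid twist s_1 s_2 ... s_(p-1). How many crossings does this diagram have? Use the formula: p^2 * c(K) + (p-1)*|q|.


Step 1: Each of the c(K) crossings of the companion diagram becomes p*p = p^2 crossings among the p parallel strands, and each of the |q| twists s_1 s_2 ... s_(p-1) adds (p-1) crossings.
  Crossings = p^2 * c(K) + (p-1)*|q|
Step 2: = 8^2 * 9 + (8-1)*5
Step 3: = 64*9 + 7*5
Step 4: = 576 + 35 = 611

611


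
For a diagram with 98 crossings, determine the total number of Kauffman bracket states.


Each crossing contributes 2 choices (A-smoothing or B-smoothing).
Total states = 2^98 = 316912650057057350374175801344

316912650057057350374175801344


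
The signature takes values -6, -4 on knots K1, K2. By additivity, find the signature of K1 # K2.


The signature is additive under connected sum.
signature(K1 # K2) = (-6) + (-4)
= -10

-10


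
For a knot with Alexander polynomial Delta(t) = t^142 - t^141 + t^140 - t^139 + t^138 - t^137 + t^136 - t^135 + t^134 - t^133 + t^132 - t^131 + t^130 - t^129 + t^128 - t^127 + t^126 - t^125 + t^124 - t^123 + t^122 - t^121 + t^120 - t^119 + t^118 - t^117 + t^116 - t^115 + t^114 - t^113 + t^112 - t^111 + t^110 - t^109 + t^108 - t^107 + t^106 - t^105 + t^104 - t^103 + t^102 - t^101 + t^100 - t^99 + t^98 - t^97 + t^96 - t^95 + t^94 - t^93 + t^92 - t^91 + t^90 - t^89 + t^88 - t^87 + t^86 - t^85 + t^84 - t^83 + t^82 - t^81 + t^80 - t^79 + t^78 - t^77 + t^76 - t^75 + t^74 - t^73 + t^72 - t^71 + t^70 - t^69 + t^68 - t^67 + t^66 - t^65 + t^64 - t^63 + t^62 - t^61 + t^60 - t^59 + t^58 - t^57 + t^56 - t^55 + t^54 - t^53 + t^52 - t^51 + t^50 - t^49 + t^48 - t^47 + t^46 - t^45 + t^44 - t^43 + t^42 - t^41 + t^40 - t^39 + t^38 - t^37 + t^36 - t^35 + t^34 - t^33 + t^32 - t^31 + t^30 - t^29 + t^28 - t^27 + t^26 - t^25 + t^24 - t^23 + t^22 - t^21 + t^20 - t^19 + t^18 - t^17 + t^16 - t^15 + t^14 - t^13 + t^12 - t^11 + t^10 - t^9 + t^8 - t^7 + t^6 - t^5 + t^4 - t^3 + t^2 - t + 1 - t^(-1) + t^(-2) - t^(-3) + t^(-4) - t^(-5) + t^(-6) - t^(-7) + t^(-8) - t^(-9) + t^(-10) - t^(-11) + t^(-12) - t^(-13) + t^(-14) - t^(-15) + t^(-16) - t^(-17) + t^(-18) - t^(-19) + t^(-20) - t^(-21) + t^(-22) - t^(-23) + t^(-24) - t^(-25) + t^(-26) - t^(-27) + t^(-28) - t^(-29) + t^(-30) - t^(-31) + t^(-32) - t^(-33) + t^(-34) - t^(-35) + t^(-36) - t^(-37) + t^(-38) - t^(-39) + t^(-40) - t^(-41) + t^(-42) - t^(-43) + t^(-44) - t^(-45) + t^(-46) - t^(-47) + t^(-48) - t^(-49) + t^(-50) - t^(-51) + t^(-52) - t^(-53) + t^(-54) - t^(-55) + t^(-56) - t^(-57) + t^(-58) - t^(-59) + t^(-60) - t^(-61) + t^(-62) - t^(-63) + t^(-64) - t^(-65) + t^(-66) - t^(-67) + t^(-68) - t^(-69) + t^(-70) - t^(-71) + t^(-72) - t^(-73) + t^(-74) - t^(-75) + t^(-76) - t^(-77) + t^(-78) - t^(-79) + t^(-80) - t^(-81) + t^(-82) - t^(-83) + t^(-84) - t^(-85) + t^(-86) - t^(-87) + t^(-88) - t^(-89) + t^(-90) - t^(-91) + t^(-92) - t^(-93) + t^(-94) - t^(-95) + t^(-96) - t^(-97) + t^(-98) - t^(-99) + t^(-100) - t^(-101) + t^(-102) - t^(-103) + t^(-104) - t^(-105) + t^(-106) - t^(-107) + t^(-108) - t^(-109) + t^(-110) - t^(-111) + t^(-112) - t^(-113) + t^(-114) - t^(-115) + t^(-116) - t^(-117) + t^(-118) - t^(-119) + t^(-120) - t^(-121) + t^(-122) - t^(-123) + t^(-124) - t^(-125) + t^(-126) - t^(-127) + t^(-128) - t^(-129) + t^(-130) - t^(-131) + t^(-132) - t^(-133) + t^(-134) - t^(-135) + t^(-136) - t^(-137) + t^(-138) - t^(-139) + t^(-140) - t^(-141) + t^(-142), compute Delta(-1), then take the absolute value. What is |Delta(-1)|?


Step 1: The polynomial has 285 terms with alternating signs, exponents from 142 down to -142.
Step 2: Substitute t = -1. The i-th term has coefficient (-1)^i and exponent (m-i),
  so its value is (-1)^i * (-1)^(m-i) = (-1)^m = 1 for every i.
Step 3: All 285 terms equal 1, so Delta(-1) = 285 * (1) = 285
Step 4: |Delta(-1)| = 285

285


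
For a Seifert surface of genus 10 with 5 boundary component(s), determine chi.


chi = 2 - 2g - b
= 2 - 2*10 - 5
= 2 - 20 - 5 = -23

-23


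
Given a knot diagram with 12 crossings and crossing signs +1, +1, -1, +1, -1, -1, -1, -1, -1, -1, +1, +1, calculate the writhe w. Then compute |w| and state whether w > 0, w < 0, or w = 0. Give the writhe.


Step 1: Count positive crossings (+1).
Positive crossings: 5
Step 2: Count negative crossings (-1).
Negative crossings: 7
Step 3: Writhe = (positive) - (negative)
w = 5 - 7 = -2
Step 4: |w| = 2, and w is negative

-2


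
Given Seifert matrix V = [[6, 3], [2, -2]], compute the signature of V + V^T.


Step 1: V + V^T = [[12, 5], [5, -4]]
Step 2: trace = 8, det = -73
Step 3: Discriminant = 8^2 - 4*(-73) = 356
Step 4: Eigenvalues: 13.434, -5.43398
Step 5: Signature = (# positive eigenvalues) - (# negative eigenvalues) = 0

0


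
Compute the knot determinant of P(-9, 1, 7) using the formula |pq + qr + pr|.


Step 1: Compute pq + qr + pr.
pq = (-9)*1 = -9
qr = 1*7 = 7
pr = (-9)*7 = -63
pq + qr + pr = -9 + 7 + (-63) = -65
Step 2: Take absolute value.
det(P(-9,1,7)) = |-65| = 65

65


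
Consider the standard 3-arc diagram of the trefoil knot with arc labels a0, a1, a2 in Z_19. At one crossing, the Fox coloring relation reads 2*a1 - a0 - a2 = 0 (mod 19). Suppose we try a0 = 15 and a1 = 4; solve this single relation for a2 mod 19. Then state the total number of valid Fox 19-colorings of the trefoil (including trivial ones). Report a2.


Step 1: Apply the given crossing relation 2*a1 - a0 - a2 = 0 (mod 19).
  a2 = 2*a1 - a0 mod 19
  a2 = 2*4 - 15 mod 19
  a2 = 8 - 15 mod 19
  a2 = -7 mod 19 = 12
Step 2: The trefoil has determinant 3.
  Number of Fox p-colorings (p prime) is p^2 if p = 3, else p.
  Since 19 does not divide 3, only trivial (constant) colorings exist.
  (So the trial a0 = 15, a1 = 4 with a0 != a1 does NOT extend to a valid coloring of the whole trefoil: the other two crossing relations require 3*(a1 - a0) = 0 (mod 19), which fails.)
  Total colorings = 19
Step 3: a2 = 12, total Fox 19-colorings = 19

12


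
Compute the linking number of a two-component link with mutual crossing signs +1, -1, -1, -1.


Step 1: Count positive crossings: 1
Step 2: Count negative crossings: 3
Step 3: Sum of signs = 1 - 3 = -2
Step 4: Linking number = sum/2 = -2/2 = -1

-1


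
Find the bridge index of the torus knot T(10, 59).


The bridge number of T(p,q) is min(p,q).
min(10, 59) = 10

10


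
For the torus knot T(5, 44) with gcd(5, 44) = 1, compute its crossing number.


For a torus knot T(p, q) with gcd(p,q)=1,
the crossing number is min(p*(q-1), q*(p-1)).
p*(q-1) = 5*43 = 215
q*(p-1) = 44*4 = 176
min(215, 176) = 176

176


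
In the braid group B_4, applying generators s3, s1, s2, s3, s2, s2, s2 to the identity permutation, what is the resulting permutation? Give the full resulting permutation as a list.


Starting with identity [1, 2, 3, 4].
Apply generators in sequence:
  After s3: [1, 2, 4, 3]
  After s1: [2, 1, 4, 3]
  After s2: [2, 4, 1, 3]
  After s3: [2, 4, 3, 1]
  After s2: [2, 3, 4, 1]
  After s2: [2, 4, 3, 1]
  After s2: [2, 3, 4, 1]
Final permutation: [2, 3, 4, 1]

[2, 3, 4, 1]


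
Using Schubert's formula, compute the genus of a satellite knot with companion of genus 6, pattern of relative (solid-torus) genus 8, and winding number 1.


Schubert: g(satellite) = g_rel(pattern) + |winding| * g(companion),
where g_rel(pattern) is the genus of the pattern relative to the solid torus.
= 8 + 1 * 6
= 8 + 6 = 14

14


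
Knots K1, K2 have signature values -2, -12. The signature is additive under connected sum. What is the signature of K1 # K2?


The signature is additive under connected sum.
signature(K1 # K2) = (-2) + (-12)
= -14

-14


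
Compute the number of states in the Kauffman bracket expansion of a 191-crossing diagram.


Each crossing contributes 2 choices (A-smoothing or B-smoothing).
Total states = 2^191 = 3138550867693340381917894711603833208051177722232017256448

3138550867693340381917894711603833208051177722232017256448


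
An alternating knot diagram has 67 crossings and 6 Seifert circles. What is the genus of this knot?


For alternating knots, g = (c - s + 1)/2.
= (67 - 6 + 1)/2
= 62/2 = 31

31


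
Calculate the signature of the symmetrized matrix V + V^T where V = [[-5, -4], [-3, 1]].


Step 1: V + V^T = [[-10, -7], [-7, 2]]
Step 2: trace = -8, det = -69
Step 3: Discriminant = (-8)^2 - 4*(-69) = 340
Step 4: Eigenvalues: 5.21954, -13.2195
Step 5: Signature = (# positive eigenvalues) - (# negative eigenvalues) = 0

0


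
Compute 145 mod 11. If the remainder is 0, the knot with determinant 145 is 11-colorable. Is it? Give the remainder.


Step 1: A knot is p-colorable if and only if p divides its determinant.
Step 2: Compute 145 mod 11.
145 = 13 * 11 + 2
Step 3: 145 mod 11 = 2
Step 4: The knot is 11-colorable: no

2


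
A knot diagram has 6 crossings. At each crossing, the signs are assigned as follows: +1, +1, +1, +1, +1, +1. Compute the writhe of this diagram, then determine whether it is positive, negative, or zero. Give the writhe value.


Step 1: Count positive crossings (+1).
Positive crossings: 6
Step 2: Count negative crossings (-1).
Negative crossings: 0
Step 3: Writhe = (positive) - (negative)
w = 6 - 0 = 6
Step 4: |w| = 6, and w is positive

6


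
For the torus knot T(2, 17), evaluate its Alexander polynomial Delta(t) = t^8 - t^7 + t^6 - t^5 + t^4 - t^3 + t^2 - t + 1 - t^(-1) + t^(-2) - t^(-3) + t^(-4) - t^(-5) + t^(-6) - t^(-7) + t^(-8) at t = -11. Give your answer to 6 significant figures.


Substituting t = -11 into Delta(t) = t^8 - t^7 + t^6 - t^5 + t^4 - t^3 + t^2 - t + 1 - t^(-1) + t^(-2) - t^(-3) + t^(-4) - t^(-5) + t^(-6) - t^(-7) + t^(-8):
Term values: (214358881) + (19487171) + (1771561) + (161051) + (14641) + (1331) + (121) + (11) + (1) + (0.0909091) + (0.00826446) + (0.000751315) + (6.83013e-05) + (6.20921e-06) + (5.64474e-07) + (5.13158e-08) + (4.66507e-09)
Sum = 235794769.1
Rounded to 6 significant figures: 2.35795e+08

2.35795e+08


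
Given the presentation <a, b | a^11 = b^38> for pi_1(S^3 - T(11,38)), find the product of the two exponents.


The relation is a^11 = b^38.
Product of exponents = 11 * 38
= 418

418


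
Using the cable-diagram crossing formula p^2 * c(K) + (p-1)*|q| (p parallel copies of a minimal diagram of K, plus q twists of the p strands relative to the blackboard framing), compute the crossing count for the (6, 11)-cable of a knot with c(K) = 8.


Step 1: Each of the c(K) crossings of the companion diagram becomes p*p = p^2 crossings among the p parallel strands, and each of the |q| twists s_1 s_2 ... s_(p-1) adds (p-1) crossings.
  Crossings = p^2 * c(K) + (p-1)*|q|
Step 2: = 6^2 * 8 + (6-1)*11
Step 3: = 36*8 + 5*11
Step 4: = 288 + 55 = 343

343
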